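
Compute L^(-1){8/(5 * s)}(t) 8/5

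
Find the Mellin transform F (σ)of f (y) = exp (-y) gamma (σ)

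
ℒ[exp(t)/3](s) 1/(3*(s - 1))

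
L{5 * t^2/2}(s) 5/s^3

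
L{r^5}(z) 120/z^6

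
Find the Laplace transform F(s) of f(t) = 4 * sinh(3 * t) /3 4/(s^2-9) 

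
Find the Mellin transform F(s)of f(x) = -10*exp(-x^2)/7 -5*gamma(s/2)/7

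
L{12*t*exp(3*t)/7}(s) 12/(7*(s - 3)^2)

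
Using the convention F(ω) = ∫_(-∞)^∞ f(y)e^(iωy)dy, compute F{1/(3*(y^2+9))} pi*exp(-3*Abs(ω))/9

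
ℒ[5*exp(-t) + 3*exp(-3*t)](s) 3/(s + 3) + 5/(s + 1)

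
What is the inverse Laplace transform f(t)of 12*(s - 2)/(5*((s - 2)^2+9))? 12*exp(2*t)*cos(3*t)/5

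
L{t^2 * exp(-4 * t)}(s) 2/(s + 4)^3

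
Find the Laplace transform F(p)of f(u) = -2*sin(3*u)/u -2*atan(3/p)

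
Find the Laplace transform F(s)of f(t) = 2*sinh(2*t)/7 4/(7*(s^2 - 4))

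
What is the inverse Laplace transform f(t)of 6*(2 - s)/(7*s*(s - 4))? -6*exp(2*t)*cosh(2*t)/7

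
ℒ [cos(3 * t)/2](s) s/(2 * (s^2 + 9))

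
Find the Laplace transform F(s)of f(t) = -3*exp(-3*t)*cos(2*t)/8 3*(-s - 3)/(8*((s + 3)^2 + 4))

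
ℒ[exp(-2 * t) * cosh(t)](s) (s + 2)/((s + 2)^2 - 1)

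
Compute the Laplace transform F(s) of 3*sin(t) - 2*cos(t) 3/(s^2 + 1) - 2*s/(s^2 + 1) 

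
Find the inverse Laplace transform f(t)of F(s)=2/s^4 t^3/3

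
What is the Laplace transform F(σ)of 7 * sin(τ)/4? 7/(4 * (σ^2 + 1))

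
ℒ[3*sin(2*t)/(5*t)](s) 3*atan(2/s)/5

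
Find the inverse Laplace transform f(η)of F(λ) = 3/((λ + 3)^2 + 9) exp(-3 * η) * sin(3 * η)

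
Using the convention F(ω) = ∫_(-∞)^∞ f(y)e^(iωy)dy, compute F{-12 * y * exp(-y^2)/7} -6 * I * sqrt(pi) * ω * exp(-ω^2/4)/7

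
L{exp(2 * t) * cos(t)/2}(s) (s - 2)/(2 * ((s - 2)^2 + 1))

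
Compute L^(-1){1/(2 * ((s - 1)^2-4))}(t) exp(t) * sinh(2 * t)/4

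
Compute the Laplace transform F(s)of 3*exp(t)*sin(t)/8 3/(8*((s - 1)^2+1))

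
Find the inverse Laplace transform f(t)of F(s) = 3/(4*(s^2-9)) sinh(3*t)/4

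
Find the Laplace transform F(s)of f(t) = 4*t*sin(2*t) 16*s/(s^2 + 4)^2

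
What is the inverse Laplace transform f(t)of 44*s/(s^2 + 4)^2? 11*t*sin(2*t)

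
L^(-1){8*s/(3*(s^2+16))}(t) 8*cos(4*t)/3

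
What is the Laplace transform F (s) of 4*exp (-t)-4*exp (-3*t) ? 4/ (s + 1)-4/ (s + 3) 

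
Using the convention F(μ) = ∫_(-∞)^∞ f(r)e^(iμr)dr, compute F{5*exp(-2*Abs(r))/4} 5/(μ^2+4)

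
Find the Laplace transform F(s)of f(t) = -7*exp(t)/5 -7/(5*s - 5)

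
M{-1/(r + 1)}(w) -pi * csc(pi * w)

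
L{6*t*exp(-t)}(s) 6/(s+1)^2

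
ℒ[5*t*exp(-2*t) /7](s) 5/(7*(s + 2) ^2) 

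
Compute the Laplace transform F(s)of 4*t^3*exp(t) 24/(s - 1)^4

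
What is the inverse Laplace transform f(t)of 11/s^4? 11*t^3/6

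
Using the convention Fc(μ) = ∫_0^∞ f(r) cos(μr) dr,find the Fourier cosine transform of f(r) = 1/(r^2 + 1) pi*exp(-μ) /2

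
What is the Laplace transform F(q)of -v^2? -2/q^3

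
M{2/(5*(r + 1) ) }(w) 2*pi*csc(pi*w) /5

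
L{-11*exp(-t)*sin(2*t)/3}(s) -22/(3*(s + 1)^2 + 12)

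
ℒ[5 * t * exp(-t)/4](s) 5/(4 * (s + 1)^2)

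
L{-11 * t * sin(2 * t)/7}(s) -44 * s/(7 * (s^2 + 4)^2)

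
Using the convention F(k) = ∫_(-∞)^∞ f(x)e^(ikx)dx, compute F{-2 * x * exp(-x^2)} -I * sqrt(pi) * k * exp(-k^2/4)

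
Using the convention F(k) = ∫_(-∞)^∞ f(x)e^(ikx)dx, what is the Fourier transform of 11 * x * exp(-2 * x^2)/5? 11 * sqrt(2) * I * sqrt(pi) * k * exp(-k^2/8)/40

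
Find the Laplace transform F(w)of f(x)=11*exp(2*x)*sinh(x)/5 11/(5*((w - 2)^2 - 1))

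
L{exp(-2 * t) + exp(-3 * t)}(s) 1/(s + 3) + 1/(s + 2)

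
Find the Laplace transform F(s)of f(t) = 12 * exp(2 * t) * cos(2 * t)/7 12 * (s - 2)/(7 * ((s - 2)^2 + 4))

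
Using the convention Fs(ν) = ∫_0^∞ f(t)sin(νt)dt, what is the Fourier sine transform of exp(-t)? ν/(ν^2 + 1)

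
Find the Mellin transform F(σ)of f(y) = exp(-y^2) gamma(σ/2)/2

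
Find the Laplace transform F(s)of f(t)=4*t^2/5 8/(5*s^3)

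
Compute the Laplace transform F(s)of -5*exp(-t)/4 -5/(4*s + 4)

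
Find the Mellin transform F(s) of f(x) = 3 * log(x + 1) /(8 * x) -3 * pi * csc(pi * s) /(8 * s - 8) 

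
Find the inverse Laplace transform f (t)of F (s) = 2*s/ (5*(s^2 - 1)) 2*cosh (t)/5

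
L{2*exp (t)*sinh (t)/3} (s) 2/ (3*s*(s - 2))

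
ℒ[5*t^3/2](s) 15/s^4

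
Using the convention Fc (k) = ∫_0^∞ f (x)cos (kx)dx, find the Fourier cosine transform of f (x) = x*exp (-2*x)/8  (4 - k^2)/ (8*(k^2 + 4)^2)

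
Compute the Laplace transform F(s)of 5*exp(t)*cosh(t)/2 5*(s - 1)/(2*s*(s - 2))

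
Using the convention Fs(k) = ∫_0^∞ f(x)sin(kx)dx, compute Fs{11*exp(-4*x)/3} 11*k/(3*(k^2 + 16))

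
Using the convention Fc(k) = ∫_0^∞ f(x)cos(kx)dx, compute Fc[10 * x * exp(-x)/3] 10 * (1 - k^2)/(3 * (k^2 + 1)^2)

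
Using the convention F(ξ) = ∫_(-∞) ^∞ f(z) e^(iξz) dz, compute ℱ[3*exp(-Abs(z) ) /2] 3/(ξ^2 + 1) 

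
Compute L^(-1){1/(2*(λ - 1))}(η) exp(η)/2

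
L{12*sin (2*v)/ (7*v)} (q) 12*atan (2/q)/7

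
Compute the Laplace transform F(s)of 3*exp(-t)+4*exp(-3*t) 4/(s+3)+3/(s+1)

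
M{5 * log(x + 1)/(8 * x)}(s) -5 * pi * csc(pi * s)/(8 * s - 8)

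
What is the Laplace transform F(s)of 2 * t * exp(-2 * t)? 2/(s + 2)^2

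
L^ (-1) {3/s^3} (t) 3 * t^2/2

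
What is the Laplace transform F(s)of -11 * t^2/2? -11/s^3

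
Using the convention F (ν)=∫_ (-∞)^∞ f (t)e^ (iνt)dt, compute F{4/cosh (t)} 4*pi/cosh (pi*ν/2)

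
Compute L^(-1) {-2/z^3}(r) -r^2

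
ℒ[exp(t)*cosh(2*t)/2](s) (s - 1)/(2*((s - 1)^2 - 4))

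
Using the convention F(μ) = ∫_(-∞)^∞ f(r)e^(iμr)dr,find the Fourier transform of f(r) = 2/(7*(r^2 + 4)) pi*exp(-2*Abs(μ))/7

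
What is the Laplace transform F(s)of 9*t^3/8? 27/(4*s^4)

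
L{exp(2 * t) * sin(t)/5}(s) 1/(5 * ((s - 2)^2 + 1))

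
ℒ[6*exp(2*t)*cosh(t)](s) 6*(s - 2)/((s - 2)^2 - 1)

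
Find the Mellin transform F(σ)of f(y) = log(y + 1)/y -pi * csc(pi * σ)/(σ - 1)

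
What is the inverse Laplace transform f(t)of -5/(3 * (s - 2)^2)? -5 * t * exp(2 * t)/3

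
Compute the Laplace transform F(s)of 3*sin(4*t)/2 6/(s^2 + 16)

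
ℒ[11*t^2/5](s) 22/ (5*s^3)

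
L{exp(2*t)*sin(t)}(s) 1/((s - 2)^2 + 1)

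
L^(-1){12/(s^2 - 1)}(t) 12*sinh(t)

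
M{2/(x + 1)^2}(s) -2 * pi * (s - 1)/sin(pi * s)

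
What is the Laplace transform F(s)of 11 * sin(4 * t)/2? 22/(s^2+16)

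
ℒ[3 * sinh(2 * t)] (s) 6/(s^2 - 4)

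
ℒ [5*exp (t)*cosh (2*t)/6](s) 5*(s - 1)/ (6*( (s - 1)^2 - 4))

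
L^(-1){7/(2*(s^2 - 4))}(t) 7*sinh(2*t)/4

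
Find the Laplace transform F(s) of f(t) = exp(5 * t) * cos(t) (s - 5) /((s - 5) ^2 + 1) 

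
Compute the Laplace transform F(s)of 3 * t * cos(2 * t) 3 * (s^2 - 4)/(s^2 + 4)^2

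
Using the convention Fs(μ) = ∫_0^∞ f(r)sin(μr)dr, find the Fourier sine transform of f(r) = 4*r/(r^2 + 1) 2*pi*exp(-μ)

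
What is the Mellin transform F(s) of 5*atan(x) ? -5*pi*sec(pi*s/2) /(2*s) 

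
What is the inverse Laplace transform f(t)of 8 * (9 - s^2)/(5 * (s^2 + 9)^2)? -8 * t * cos(3 * t)/5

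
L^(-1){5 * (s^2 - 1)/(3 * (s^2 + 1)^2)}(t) 5 * t * cos(t)/3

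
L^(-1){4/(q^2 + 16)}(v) sin(4*v)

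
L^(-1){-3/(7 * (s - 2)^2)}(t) -3 * t * exp(2 * t)/7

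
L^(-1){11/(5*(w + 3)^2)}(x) 11*x*exp(-3*x)/5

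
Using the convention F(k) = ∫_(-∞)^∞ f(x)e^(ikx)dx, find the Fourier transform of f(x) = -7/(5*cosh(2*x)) -7*pi/(10*cosh(pi*k/4))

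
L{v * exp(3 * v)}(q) (q - 3)^(-2)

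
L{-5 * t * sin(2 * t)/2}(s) -10 * s/(s^2 + 4)^2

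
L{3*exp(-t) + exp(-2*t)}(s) 1/(s + 2) + 3/(s + 1)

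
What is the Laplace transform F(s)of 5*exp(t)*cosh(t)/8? 5*(s - 1)/(8*s*(s - 2))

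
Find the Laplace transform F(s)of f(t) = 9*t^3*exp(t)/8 27/(4*(s - 1)^4)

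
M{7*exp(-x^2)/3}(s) 7*gamma(s/2)/6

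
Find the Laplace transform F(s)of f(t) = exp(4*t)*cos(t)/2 (s - 4)/(2*((s - 4)^2+1))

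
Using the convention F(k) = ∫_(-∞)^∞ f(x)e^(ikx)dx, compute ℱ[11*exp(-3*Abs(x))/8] 33/(4*(k^2 + 9))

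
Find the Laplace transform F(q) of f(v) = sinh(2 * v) 2/(q^2-4) 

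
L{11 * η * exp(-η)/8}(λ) 11/(8 * (λ+1)^2)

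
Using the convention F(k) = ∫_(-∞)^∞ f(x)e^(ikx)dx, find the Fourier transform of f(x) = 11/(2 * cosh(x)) 11 * pi/(2 * cosh(pi * k/2))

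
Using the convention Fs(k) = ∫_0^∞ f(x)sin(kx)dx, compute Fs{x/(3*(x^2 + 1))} pi*exp(-k)/6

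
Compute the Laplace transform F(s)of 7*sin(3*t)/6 7/(2*(s^2 + 9))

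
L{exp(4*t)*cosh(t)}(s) (s - 4)/((s - 4)^2 - 1)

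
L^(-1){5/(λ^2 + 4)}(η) 5 * sin(2 * η)/2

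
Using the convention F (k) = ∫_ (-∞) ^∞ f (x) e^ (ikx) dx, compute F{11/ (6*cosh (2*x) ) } 11*pi/ (12*cosh (pi*k/4) ) 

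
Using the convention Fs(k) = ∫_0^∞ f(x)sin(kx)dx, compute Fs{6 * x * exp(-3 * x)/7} 36 * k/(7 * (k^2 + 9)^2)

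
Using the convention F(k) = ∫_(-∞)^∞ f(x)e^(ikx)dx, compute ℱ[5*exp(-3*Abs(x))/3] 10/(k^2+9)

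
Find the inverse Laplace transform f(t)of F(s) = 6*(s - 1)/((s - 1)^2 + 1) 6*exp(t)*cos(t)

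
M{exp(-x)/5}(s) gamma(s)/5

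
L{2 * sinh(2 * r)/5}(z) 4/(5 * (z^2 - 4))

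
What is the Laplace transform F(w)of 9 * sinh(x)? 9/(w^2 - 1)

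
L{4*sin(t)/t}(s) 4*atan(1/s)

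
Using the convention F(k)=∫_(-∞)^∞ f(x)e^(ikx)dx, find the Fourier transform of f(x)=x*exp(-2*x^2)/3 sqrt(2)*I*sqrt(pi)*k*exp(-k^2/8)/24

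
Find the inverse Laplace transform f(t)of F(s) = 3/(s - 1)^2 3 * t * exp(t)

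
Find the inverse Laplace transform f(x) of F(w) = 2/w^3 x^2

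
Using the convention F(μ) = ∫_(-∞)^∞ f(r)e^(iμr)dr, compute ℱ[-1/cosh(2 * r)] -pi/(2 * cosh(pi * μ/4))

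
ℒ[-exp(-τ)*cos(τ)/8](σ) (-σ - 1)/(8*((σ + 1)^2 + 1))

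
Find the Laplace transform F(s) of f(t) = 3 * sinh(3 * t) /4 9/(4 * (s^2-9) ) 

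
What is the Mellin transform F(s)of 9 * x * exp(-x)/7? 9 * gamma(s + 1)/7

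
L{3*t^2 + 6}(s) 6/s + 6/s^3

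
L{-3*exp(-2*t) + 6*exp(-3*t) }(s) 6/(s + 3) - 3/(s + 2) 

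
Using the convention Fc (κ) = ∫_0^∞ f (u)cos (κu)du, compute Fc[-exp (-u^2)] -sqrt (pi) * exp (-κ^2/4)/2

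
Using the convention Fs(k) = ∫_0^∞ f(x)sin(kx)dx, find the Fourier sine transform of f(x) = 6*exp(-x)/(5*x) 6*atan(k)/5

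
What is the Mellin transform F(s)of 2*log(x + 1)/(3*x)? -2*pi*csc(pi*s)/(3*s - 3)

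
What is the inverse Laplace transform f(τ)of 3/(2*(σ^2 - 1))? 3*sinh(τ)/2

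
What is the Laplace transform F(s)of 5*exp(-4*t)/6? 5/(6*(s+4))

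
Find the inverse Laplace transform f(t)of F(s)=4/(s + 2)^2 4*t*exp(-2*t)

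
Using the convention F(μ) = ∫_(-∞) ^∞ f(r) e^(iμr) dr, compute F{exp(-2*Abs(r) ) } 4/(μ^2 + 4) 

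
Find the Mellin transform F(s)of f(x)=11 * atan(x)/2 -11 * pi * sec(pi * s/2)/(4 * s)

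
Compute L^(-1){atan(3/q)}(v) sin(3*v)/v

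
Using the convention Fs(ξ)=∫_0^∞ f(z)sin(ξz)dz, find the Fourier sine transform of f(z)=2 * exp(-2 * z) 2 * ξ/(ξ^2 + 4)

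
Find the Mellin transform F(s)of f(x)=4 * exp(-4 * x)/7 2^(2 - 2 * s) * gamma(s)/7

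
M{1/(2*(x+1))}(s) pi*csc(pi*s)/2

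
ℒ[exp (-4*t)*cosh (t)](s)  (s + 4)/ ( (s + 4)^2 - 1)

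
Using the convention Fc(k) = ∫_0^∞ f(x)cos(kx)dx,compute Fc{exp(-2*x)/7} 2/(7*(k^2+4))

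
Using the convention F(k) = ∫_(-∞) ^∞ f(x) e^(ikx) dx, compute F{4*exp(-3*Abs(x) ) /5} 24/(5*(k^2 + 9) ) 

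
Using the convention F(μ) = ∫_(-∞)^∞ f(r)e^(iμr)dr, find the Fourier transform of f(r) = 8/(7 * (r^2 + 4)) 4 * pi * exp(-2 * Abs(μ))/7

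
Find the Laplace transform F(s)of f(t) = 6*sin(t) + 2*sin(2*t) 6/(s^2 + 1) + 4/(s^2 + 4)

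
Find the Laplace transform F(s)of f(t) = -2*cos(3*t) -2*s/(s^2 + 9)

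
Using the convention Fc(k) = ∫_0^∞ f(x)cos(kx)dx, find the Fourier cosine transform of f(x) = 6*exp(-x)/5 6/(5*(k^2 + 1))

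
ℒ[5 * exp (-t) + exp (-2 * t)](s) 1/ (s + 2) + 5/ (s + 1) 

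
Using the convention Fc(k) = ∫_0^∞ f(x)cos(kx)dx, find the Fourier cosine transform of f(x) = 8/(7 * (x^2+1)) 4 * pi * exp(-k)/7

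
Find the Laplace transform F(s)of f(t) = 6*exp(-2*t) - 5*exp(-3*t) 6/(s+2) - 5/(s+3)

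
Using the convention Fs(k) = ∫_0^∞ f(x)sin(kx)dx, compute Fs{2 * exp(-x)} 2 * k/(k^2 + 1)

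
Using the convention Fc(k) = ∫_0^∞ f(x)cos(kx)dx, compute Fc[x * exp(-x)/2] (1 - k^2)/(2 * (k^2 + 1)^2)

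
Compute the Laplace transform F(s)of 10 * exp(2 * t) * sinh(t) 10/((s - 2)^2 - 1)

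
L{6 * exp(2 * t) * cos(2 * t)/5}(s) 6 * (s - 2)/(5 * ((s - 2)^2+4))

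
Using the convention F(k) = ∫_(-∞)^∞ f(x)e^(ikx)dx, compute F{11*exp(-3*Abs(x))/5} 66/(5*(k^2 + 9))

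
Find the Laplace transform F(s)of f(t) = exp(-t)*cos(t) (s + 1)/((s + 1)^2 + 1)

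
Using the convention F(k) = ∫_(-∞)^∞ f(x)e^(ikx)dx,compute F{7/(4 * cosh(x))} 7 * pi/(4 * cosh(pi * k/2))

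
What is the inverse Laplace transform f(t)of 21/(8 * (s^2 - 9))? 7 * sinh(3 * t)/8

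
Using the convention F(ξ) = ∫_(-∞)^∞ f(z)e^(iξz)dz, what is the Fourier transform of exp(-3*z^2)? sqrt(3)*sqrt(pi)*exp(-ξ^2/12)/3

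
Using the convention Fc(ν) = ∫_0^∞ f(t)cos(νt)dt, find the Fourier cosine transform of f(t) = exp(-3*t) 3/(ν^2 + 9)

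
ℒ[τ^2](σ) 2/σ^3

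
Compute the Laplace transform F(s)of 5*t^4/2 60/s^5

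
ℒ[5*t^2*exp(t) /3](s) 10/(3*(s - 1) ^3) 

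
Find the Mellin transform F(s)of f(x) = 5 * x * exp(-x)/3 5 * gamma(s + 1)/3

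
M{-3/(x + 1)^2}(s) 3*pi*(s - 1)/sin(pi*s)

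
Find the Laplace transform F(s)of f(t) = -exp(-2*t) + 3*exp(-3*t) 3/(s + 3) - 1/(s + 2)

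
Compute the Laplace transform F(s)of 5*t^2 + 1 10/s^3 + 1/s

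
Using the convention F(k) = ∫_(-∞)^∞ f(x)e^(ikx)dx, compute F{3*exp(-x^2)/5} 3*sqrt(pi)*exp(-k^2/4)/5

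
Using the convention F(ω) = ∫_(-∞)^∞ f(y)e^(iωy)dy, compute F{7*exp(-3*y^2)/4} 7*sqrt(3)*sqrt(pi)*exp(-ω^2/12)/12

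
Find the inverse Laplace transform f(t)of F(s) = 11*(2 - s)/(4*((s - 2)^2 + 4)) -11*exp(2*t)*cos(2*t)/4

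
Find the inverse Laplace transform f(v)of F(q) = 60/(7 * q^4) 10 * v^3/7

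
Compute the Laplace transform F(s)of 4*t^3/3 8/s^4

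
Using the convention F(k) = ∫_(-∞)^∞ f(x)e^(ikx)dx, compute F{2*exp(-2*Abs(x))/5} 8/(5*(k^2 + 4))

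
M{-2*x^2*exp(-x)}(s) -2*gamma(s + 2)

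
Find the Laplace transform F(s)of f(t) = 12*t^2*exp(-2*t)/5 24/(5*(s+2)^3)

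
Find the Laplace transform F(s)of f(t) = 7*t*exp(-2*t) 7/(s + 2)^2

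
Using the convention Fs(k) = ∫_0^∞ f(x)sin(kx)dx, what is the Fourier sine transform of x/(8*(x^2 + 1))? pi*exp(-k)/16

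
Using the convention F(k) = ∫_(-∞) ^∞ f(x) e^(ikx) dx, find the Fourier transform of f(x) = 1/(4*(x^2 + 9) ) pi*exp(-3*Abs(k) ) /12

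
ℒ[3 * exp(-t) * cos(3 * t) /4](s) 3 * (s + 1) /(4 * ((s + 1) ^2 + 9) ) 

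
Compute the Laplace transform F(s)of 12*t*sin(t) 24*s/(s^2 + 1)^2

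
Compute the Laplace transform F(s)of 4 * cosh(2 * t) 4 * s/(s^2-4)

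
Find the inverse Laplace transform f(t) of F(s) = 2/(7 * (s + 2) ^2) 2 * t * exp(-2 * t) /7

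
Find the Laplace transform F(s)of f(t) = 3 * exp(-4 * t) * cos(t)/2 3 * (s + 4)/(2 * ((s + 4)^2 + 1))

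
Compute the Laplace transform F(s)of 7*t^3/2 21/s^4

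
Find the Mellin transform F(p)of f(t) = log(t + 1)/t -pi*csc(pi*p)/(p - 1)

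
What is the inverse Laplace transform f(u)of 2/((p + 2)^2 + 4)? exp(-2*u)*sin(2*u)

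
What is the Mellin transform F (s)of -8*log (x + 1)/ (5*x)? 8*pi*csc (pi*s)/ (5*(s - 1))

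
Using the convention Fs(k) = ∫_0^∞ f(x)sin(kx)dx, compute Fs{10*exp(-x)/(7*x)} 10*atan(k)/7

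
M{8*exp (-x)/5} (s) 8*gamma (s)/5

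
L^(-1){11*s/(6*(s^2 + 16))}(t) 11*cos(4*t)/6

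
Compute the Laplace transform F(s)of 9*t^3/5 54/(5*s^4)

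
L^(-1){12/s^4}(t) 2 * t^3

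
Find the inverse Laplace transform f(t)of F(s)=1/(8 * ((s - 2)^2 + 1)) exp(2 * t) * sin(t)/8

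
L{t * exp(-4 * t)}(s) (s + 4)^(-2)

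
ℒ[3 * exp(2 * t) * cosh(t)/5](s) 3 * (s - 2)/(5 * ((s - 2)^2 - 1))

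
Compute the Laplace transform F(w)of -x -1/w^2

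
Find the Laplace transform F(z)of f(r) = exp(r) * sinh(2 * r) 2/((z - 1)^2-4)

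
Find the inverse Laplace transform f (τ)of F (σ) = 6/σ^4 τ^3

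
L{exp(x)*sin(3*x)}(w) 3/((w - 1)^2 + 9)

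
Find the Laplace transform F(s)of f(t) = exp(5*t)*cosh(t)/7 (s - 5)/(7*((s - 5)^2 - 1))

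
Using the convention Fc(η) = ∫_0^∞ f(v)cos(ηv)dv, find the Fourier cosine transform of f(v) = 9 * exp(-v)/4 9/(4 * (η^2+1))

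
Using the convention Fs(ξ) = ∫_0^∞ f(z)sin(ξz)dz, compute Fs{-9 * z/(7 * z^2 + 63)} -9 * pi * exp(-3 * ξ)/14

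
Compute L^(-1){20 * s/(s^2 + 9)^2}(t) 10 * t * sin(3 * t)/3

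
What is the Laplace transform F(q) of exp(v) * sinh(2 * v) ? 2/((q - 1) ^2 - 4) 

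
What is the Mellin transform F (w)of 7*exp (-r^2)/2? 7*gamma (w/2)/4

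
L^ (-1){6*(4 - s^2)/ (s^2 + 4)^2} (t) -6*t*cos (2*t)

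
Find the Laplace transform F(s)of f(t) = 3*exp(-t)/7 3/(7*(s+1))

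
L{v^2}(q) 2/q^3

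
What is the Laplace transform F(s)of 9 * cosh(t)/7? 9 * s/(7 * (s^2-1))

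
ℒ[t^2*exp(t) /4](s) 1/(2*(s - 1) ^3) 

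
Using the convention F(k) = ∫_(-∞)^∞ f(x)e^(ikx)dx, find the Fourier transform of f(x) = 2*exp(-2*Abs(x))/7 8/(7*(k^2 + 4))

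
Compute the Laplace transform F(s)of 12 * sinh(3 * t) 36/(s^2 - 9)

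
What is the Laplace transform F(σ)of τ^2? 2/σ^3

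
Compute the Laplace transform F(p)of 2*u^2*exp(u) 4/(p - 1)^3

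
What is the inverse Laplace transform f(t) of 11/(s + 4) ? 11*exp(-4*t) 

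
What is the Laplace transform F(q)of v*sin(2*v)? 4*q/(q^2+4)^2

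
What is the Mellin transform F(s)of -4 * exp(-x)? -4 * gamma(s)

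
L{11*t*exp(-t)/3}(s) 11/(3*(s + 1)^2)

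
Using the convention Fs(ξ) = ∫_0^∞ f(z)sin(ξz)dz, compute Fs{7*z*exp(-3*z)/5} 42*ξ/(5*(ξ^2 + 9)^2)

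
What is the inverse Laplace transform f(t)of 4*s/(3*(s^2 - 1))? 4*cosh(t)/3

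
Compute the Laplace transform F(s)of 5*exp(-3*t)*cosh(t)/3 5*(s + 3)/(3*((s + 3)^2 - 1))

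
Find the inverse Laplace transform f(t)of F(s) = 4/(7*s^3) 2*t^2/7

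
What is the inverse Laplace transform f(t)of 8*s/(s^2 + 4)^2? 2*t*sin(2*t)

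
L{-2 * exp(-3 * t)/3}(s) -2/(3 * s + 9)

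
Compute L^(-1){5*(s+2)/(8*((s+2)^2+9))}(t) 5*exp(-2*t)*cos(3*t)/8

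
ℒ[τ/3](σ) 1/(3*σ^2)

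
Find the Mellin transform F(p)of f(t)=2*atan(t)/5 -pi*sec(pi*p/2)/(5*p)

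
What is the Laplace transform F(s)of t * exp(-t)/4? 1/(4 * (s + 1)^2)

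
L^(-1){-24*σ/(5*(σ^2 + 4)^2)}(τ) -6*τ*sin(2*τ)/5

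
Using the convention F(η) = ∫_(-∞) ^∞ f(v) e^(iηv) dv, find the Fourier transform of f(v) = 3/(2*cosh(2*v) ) 3*pi/(4*cosh(pi*η/4) ) 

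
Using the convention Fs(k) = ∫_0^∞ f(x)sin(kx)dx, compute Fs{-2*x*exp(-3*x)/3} -4*k/(k^2+9)^2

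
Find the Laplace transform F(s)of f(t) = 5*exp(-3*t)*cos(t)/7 5*(s+3)/(7*((s+3)^2+1))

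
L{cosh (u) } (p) p/ (p^2 - 1) 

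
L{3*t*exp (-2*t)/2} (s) 3/ (2*(s + 2)^2)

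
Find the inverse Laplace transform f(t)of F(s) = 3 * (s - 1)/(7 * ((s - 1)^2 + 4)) 3 * exp(t) * cos(2 * t)/7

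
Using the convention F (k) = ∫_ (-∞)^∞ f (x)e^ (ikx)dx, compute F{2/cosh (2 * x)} pi/cosh (pi * k/4)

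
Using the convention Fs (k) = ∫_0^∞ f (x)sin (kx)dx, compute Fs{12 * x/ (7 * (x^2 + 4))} 6 * pi * exp (-2 * k)/7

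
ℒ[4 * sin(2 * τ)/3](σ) 8/(3 * (σ^2 + 4))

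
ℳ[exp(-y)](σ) gamma(σ)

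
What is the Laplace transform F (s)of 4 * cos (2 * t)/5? 4 * s/ (5 * (s^2 + 4))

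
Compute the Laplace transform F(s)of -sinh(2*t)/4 -1/(2*s^2 - 8)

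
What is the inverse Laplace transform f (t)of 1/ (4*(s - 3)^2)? t*exp (3*t)/4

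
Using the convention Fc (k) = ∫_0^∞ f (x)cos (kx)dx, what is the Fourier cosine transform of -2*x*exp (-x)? 2*(k^2 - 1)/ (k^2 + 1)^2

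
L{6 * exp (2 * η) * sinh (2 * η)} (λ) 12/ (λ * (λ - 4))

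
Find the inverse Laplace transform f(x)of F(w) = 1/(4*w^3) x^2/8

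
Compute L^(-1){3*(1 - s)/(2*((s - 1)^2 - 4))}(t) -3*exp(t)*cosh(2*t)/2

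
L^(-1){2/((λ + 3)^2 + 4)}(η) exp(-3 * η) * sin(2 * η)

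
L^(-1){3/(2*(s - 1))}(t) 3*exp(t)/2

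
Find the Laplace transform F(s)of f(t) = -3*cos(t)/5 -3*s/(5*s^2 + 5)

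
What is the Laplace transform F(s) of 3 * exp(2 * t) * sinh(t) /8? 3/(8 * ((s - 2) ^2 - 1) ) 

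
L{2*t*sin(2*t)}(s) 8*s/(s^2 + 4)^2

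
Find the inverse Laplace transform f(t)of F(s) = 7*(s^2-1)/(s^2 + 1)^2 7*t*cos(t)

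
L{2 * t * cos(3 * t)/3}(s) 2 * (s^2 - 9)/(3 * (s^2 + 9)^2)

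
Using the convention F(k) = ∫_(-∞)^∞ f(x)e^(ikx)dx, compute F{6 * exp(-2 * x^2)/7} 3 * sqrt(2) * sqrt(pi) * exp(-k^2/8)/7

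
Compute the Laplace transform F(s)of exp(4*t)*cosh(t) (s - 4)/((s - 4)^2 - 1)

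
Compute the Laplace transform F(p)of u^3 6/p^4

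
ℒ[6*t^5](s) 720/s^6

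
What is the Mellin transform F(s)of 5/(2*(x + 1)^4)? 5*gamma(s)*gamma(4 - s)/12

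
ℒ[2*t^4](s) 48/s^5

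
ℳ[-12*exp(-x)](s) -12*gamma(s)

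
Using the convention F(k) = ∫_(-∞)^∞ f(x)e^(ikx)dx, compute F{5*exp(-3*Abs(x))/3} 10/(k^2+9)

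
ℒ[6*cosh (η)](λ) 6*λ/ (λ^2 - 1)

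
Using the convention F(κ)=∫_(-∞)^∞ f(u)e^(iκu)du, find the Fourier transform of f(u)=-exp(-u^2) -sqrt(pi)*exp(-κ^2/4)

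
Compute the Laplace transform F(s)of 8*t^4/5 192/(5*s^5)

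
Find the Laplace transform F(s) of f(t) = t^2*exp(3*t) 2/(s - 3) ^3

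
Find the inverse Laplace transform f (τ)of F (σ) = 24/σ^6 τ^5/5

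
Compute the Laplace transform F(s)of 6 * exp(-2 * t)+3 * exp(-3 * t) 6/(s+2)+3/(s+3)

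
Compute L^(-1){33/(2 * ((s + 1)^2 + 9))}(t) 11 * exp(-t) * sin(3 * t)/2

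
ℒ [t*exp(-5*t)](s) (s + 5)^(-2)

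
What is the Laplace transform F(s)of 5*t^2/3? 10/(3*s^3)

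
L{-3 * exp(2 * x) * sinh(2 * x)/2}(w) -3/(w * (w - 4))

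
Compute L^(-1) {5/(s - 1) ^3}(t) 5 * t^2 * exp(t) /2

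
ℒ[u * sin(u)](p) 2 * p/(p^2 + 1)^2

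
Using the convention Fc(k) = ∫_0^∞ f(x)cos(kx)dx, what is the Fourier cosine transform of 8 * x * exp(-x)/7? 8 * (1 - k^2)/(7 * (k^2+1)^2)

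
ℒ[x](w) w^(-2)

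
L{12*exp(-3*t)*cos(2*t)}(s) 12*(s + 3)/((s + 3)^2 + 4)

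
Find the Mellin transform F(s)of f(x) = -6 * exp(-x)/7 -6 * gamma(s)/7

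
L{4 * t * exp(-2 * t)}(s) 4/(s + 2)^2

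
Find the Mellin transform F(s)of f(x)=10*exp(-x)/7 10*gamma(s)/7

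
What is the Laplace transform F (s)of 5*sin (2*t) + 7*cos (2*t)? 7*s/ (s^2 + 4) + 10/ (s^2 + 4)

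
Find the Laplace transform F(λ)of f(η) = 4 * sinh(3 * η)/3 4/(λ^2 - 9)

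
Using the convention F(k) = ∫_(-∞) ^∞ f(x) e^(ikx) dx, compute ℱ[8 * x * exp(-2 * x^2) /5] sqrt(2) * I * sqrt(pi) * k * exp(-k^2/8) /5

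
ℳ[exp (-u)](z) gamma (z)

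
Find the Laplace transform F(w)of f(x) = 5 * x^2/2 5/w^3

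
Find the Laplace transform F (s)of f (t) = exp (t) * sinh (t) 1/ (s * (s - 2))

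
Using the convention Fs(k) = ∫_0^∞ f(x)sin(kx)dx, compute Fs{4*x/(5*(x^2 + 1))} 2*pi*exp(-k)/5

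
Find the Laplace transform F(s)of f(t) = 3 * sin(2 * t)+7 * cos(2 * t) 7 * s/(s^2+4)+6/(s^2+4)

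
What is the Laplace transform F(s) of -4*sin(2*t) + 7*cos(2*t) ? 7*s/(s^2 + 4) - 8/(s^2 + 4) 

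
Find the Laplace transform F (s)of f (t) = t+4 4/s+s^ (-2)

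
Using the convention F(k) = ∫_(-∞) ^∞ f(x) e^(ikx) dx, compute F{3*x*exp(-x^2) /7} 3*I*sqrt(pi)*k*exp(-k^2/4) /14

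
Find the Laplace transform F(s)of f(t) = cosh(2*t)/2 s/(2*(s^2 - 4))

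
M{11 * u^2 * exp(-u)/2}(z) 11 * gamma(z + 2)/2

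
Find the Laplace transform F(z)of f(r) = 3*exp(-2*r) 3/(z + 2)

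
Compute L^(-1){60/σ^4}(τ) 10*τ^3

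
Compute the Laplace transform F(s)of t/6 1/(6*s^2)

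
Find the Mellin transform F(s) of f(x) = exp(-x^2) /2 gamma(s/2) /4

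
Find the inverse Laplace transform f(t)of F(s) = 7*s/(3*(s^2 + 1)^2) 7*t*sin(t)/6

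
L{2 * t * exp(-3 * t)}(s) 2/(s + 3)^2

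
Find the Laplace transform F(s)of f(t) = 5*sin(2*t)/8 5/(4*(s^2 + 4))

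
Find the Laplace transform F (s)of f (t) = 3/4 3/ (4*s)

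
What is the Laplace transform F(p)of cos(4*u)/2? p/(2*(p^2 + 16))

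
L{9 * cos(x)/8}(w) 9 * w/(8 * (w^2 + 1))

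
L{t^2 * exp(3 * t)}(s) 2/(s - 3)^3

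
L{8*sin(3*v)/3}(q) 8/(q^2 + 9)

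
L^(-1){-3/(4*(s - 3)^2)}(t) -3*t*exp(3*t)/4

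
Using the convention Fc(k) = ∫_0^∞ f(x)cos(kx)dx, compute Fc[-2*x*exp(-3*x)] 2*(k^2 - 9)/(k^2 + 9)^2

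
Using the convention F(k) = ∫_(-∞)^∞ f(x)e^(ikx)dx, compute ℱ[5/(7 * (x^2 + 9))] 5 * pi * exp(-3 * Abs(k))/21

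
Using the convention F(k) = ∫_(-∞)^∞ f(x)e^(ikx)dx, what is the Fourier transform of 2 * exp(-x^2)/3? 2 * sqrt(pi) * exp(-k^2/4)/3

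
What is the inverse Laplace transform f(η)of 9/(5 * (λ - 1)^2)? 9 * η * exp(η)/5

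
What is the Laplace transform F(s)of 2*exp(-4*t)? 2/(s + 4)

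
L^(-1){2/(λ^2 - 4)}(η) sinh(2 * η)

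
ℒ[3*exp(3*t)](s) 3/(s - 3)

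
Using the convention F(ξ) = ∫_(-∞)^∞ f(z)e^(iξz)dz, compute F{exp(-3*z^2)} sqrt(3)*sqrt(pi)*exp(-ξ^2/12)/3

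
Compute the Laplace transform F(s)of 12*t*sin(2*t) 48*s/(s^2 + 4)^2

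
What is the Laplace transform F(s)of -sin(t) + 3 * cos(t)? 3 * s/(s^2 + 1) - 1/(s^2 + 1)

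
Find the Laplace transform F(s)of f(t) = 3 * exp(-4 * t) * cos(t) 3 * (s + 4)/((s + 4)^2 + 1)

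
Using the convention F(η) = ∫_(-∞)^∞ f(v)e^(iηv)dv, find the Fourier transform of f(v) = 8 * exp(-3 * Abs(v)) 48/(η^2+9)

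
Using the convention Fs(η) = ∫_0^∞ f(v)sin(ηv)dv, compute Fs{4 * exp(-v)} 4 * η/(η^2 + 1)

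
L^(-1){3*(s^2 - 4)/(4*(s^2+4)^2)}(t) 3*t*cos(2*t)/4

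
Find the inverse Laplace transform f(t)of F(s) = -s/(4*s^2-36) -cosh(3*t)/4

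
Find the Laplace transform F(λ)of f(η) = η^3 6/λ^4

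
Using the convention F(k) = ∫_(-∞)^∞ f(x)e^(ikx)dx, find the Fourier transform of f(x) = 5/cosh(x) 5*pi/cosh(pi*k/2)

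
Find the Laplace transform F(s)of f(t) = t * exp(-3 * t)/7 1/(7 * (s+3)^2)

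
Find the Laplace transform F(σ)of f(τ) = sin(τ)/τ atan(1/σ)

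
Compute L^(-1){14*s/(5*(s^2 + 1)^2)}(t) 7*t*sin(t)/5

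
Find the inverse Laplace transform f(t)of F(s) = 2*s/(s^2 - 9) 2*cosh(3*t)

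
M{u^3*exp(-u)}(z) gamma(z + 3)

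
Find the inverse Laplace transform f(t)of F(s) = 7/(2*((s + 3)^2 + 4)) 7*exp(-3*t)*sin(2*t)/4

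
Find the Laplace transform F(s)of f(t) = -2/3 -2/(3*s)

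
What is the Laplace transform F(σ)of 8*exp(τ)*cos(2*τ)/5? 8*(σ - 1)/(5*((σ - 1)^2 + 4))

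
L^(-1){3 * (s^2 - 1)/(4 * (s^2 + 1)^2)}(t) 3 * t * cos(t)/4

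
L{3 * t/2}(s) 3/(2 * s^2)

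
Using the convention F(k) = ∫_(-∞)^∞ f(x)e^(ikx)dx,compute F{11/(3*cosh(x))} 11*pi/(3*cosh(pi*k/2))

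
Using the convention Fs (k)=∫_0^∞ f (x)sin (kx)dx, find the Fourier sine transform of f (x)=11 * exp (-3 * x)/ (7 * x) 11 * atan (k/3)/7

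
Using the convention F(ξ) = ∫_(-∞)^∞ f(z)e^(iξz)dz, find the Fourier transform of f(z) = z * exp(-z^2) I * sqrt(pi) * ξ * exp(-ξ^2/4)/2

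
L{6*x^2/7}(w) 12/(7*w^3)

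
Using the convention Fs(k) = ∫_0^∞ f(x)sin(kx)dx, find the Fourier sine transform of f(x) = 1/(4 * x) pi/8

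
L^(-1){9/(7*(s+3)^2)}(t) 9*t*exp(-3*t)/7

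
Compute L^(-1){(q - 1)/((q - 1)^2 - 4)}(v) exp(v)*cosh(2*v)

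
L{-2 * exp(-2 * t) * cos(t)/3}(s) 2 * (-s - 2)/(3 * ((s + 2)^2 + 1))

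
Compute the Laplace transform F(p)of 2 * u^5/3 80/p^6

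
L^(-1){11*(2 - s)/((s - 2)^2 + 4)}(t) -11*exp(2*t)*cos(2*t)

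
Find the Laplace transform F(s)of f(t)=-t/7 -1/(7*s^2)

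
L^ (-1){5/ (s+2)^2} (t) 5*t*exp (-2*t)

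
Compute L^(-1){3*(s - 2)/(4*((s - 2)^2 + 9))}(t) 3*exp(2*t)*cos(3*t)/4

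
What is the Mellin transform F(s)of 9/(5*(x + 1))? 9*pi*csc(pi*s)/5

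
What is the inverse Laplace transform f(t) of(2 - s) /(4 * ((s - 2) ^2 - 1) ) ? -exp(2 * t) * cosh(t) /4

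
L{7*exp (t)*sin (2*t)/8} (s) 7/ (4*( (s - 1)^2 + 4))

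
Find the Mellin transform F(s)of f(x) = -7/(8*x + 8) -7*pi*csc(pi*s)/8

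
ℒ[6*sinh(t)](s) 6/(s^2 - 1)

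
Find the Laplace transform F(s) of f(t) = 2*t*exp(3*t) 2/(s - 3) ^2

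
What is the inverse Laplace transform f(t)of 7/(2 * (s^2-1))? 7 * sinh(t)/2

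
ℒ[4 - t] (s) 4/s - 1/s^2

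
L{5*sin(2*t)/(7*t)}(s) 5*atan(2/s)/7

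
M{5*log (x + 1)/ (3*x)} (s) -5*pi*csc (pi*s)/ (3*s - 3)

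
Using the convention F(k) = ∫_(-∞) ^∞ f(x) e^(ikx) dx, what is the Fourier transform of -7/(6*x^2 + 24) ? -7*pi*exp(-2*Abs(k) ) /12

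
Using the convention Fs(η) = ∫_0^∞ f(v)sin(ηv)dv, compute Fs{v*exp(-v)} 2*η/(η^2 + 1)^2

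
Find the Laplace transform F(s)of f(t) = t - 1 s^(-2) - 1/s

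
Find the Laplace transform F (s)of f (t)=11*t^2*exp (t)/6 11/ (3*(s - 1)^3)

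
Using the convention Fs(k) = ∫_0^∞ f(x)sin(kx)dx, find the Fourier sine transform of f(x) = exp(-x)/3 k/(3 * (k^2 + 1))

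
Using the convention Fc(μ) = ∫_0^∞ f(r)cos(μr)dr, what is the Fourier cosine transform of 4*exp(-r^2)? 2*sqrt(pi)*exp(-μ^2/4)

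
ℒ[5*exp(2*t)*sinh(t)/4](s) 5/(4*((s - 2)^2 - 1))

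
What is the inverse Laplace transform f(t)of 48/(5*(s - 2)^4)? 8*t^3*exp(2*t)/5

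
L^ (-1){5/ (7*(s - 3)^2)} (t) 5*t*exp (3*t)/7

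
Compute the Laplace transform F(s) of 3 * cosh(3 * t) 3 * s/(s^2 - 9) 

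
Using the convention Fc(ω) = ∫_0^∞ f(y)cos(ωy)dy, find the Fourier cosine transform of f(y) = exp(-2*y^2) sqrt(2)*sqrt(pi)*exp(-ω^2/8)/4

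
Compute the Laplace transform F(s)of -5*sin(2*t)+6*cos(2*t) 6*s/(s^2+4) - 10/(s^2+4)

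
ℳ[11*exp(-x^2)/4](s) 11*gamma(s/2)/8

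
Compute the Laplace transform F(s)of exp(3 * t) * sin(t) 1/((s - 3)^2+1)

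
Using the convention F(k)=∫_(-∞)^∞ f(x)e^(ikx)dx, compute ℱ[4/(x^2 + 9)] 4*pi*exp(-3*Abs(k))/3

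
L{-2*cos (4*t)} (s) -2*s/ (s^2+16)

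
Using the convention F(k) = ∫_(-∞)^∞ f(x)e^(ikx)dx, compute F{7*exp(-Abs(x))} 14/(k^2 + 1)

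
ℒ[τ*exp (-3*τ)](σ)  (σ + 3)^ (-2)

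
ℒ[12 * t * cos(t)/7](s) 12 * (s^2 - 1)/(7 * (s^2 + 1)^2)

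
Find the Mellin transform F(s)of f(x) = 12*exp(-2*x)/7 12*gamma(s)/(7*2^s)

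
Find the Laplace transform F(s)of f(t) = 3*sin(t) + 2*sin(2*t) 4/(s^2 + 4) + 3/(s^2 + 1)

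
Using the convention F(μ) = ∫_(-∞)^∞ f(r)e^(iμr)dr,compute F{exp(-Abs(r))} 2/(μ^2 + 1)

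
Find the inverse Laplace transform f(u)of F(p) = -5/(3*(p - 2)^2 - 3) -5*exp(2*u)*sinh(u)/3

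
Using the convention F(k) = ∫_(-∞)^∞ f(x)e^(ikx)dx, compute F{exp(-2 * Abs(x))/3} 4/(3 * (k^2 + 4))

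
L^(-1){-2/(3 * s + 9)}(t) -2 * exp(-3 * t)/3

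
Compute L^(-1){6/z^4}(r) r^3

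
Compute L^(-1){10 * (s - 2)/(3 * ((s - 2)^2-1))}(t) 10 * exp(2 * t) * cosh(t)/3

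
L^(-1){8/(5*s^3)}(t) 4*t^2/5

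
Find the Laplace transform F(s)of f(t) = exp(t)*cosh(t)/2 (s - 1)/(2*s*(s - 2))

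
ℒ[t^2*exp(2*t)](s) 2/(s - 2)^3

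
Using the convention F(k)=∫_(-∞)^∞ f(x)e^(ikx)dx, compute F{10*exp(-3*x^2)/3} 10*sqrt(3)*sqrt(pi)*exp(-k^2/12)/9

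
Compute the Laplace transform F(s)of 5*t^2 10/s^3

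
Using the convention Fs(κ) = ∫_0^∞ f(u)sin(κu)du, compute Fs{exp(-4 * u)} κ/(κ^2 + 16)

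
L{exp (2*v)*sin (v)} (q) 1/ ( (q - 2)^2 + 1)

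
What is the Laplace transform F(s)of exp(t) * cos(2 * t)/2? (s - 1)/(2 * ((s - 1)^2 + 4))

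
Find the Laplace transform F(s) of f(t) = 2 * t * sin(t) 4 * s/(s^2 + 1) ^2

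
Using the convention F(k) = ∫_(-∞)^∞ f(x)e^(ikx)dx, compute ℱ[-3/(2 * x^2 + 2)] -3 * pi * exp(-Abs(k))/2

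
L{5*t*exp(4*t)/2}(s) 5/(2*(s - 4)^2)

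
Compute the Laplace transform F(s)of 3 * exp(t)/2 3/(2 * (s - 1))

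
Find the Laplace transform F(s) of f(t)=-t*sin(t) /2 -s/(s^2+1) ^2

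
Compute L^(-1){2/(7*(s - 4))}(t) 2*exp(4*t)/7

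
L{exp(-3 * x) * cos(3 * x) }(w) (w + 3) /((w + 3) ^2 + 9) 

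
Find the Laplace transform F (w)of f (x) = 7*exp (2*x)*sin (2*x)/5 14/ (5*( (w - 2)^2 + 4))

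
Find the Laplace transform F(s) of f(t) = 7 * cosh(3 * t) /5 7 * s/(5 * (s^2 - 9) ) 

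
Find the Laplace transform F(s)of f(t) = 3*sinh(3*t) 9/(s^2 - 9)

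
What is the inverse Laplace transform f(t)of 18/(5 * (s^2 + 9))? 6 * sin(3 * t)/5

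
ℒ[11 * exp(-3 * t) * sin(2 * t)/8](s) 11/(4 * ((s + 3)^2 + 4))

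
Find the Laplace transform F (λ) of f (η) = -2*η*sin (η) -4*λ/ (λ^2 + 1) ^2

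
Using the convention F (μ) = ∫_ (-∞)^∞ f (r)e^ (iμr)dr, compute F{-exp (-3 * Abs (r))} -6/ (μ^2+9)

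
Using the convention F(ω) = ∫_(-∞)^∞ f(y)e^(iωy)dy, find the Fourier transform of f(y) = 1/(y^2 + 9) pi * exp(-3 * Abs(ω))/3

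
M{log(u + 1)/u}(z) -pi*csc(pi*z)/(z - 1)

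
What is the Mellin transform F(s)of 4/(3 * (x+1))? 4 * pi * csc(pi * s)/3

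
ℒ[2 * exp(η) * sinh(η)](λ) 2/(λ * (λ - 2))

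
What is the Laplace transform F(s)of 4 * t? 4/s^2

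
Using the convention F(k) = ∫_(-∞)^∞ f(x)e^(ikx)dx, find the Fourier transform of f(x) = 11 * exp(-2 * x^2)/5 11 * sqrt(2) * sqrt(pi) * exp(-k^2/8)/10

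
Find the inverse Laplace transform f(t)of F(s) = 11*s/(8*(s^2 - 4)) 11*cosh(2*t)/8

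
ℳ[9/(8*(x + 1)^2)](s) -9*pi*(s - 1)/(8*sin(pi*s))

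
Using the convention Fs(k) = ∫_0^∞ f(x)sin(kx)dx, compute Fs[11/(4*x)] 11*pi/8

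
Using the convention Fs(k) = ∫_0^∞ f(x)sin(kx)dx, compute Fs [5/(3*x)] 5*pi/6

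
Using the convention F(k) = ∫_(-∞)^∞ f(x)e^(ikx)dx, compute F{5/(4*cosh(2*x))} 5*pi/(8*cosh(pi*k/4))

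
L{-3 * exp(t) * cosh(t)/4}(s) 3 * (1 - s)/(4 * s * (s - 2))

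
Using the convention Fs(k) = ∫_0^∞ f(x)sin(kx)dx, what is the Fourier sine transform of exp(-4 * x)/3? k/(3 * (k^2 + 16))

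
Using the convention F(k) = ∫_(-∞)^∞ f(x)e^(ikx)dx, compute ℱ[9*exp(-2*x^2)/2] 9*sqrt(2)*sqrt(pi)*exp(-k^2/8)/4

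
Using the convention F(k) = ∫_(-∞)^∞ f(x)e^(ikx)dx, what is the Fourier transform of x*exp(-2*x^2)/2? sqrt(2)*I*sqrt(pi)*k*exp(-k^2/8)/16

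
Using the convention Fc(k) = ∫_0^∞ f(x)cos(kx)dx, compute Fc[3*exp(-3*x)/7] 9/(7*(k^2 + 9))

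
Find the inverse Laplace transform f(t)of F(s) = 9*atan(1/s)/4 9*sin(t)/(4*t)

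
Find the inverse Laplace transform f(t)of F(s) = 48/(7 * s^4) 8 * t^3/7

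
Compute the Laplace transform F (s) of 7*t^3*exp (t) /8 21/ (4*(s - 1) ^4) 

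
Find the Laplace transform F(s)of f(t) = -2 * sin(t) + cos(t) s/(s^2 + 1) - 2/(s^2 + 1)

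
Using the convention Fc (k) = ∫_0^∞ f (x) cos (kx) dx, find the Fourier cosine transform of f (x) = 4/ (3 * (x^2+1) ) 2 * pi * exp (-k) /3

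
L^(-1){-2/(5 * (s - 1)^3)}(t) -t^2 * exp(t)/5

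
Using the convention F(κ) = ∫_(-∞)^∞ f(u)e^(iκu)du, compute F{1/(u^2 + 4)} pi*exp(-2*Abs(κ))/2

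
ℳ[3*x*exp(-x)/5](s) 3*gamma(s + 1)/5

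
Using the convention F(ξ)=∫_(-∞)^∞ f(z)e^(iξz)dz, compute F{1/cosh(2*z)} pi/(2*cosh(pi*ξ/4))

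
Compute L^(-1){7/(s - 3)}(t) 7 * exp(3 * t)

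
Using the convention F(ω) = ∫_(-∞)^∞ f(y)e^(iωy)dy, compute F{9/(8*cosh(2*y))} 9*pi/(16*cosh(pi*ω/4))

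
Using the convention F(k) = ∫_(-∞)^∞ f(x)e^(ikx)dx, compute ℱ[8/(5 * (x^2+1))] 8 * pi * exp(-Abs(k))/5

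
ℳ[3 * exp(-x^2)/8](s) 3 * gamma(s/2)/16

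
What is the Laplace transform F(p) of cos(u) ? p/(p^2 + 1) 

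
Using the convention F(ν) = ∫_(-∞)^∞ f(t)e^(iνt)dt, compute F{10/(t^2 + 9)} 10*pi*exp(-3*Abs(ν))/3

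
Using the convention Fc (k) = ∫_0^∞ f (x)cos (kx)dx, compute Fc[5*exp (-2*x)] 10/ (k^2+4)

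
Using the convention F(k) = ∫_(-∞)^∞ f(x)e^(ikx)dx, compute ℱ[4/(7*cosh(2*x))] 2*pi/(7*cosh(pi*k/4))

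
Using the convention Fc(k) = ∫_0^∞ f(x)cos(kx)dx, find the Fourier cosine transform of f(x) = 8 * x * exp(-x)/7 8 * (1 - k^2)/(7 * (k^2 + 1)^2)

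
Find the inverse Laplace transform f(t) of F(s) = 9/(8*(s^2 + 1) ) 9*sin(t) /8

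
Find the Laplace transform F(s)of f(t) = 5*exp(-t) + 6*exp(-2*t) 6/(s + 2) + 5/(s + 1)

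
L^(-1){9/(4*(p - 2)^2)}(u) 9*u*exp(2*u)/4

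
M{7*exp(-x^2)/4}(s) 7*gamma(s/2)/8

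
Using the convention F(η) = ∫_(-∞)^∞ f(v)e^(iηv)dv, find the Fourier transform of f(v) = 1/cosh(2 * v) pi/(2 * cosh(pi * η/4))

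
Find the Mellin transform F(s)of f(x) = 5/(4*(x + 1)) 5*pi*csc(pi*s)/4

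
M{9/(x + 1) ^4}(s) 3 * gamma(s) * gamma(4 - s) /2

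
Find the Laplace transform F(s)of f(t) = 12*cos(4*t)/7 12*s/(7*(s^2 + 16))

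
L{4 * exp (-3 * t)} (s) 4/ (s + 3)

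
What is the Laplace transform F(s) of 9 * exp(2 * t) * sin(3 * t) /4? 27/(4 * ((s - 2) ^2 + 9) ) 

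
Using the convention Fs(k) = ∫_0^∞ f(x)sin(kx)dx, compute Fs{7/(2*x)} 7*pi/4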